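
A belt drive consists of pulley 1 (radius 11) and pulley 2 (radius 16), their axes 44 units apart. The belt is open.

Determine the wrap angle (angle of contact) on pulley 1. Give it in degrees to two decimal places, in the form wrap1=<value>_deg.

wrap1=166.95_deg

open belt: β = asin((r2−r1)/C) = asin(5/44) = 6.5250°
wrap1 = π − 2β = 166.9500°
wrap2 = π + 2β = 193.0500°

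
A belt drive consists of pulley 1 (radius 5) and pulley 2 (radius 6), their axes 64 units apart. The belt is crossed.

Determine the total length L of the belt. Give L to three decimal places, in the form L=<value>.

crossed belt: β = asin((r1+r2)/C) = asin(11/64) = 9.8969°
wrap1 = wrap2 = π + 2β = 199.7937°
tangent length = C·cosβ = 63.0476
L = (r1+r2)·wrap + 2·C·cosβ = 11·3.4871 + 2·63.0476 = 164.4528

L=164.453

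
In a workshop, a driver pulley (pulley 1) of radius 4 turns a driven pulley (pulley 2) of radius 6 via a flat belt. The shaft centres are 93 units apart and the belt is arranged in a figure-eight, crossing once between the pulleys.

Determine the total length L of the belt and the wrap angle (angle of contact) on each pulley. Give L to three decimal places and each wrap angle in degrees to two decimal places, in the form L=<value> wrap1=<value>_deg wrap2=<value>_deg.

crossed belt: β = asin((r1+r2)/C) = asin(10/93) = 6.1728°
wrap1 = wrap2 = π + 2β = 192.3455°
tangent length = C·cosβ = 92.4608
L = (r1+r2)·wrap + 2·C·cosβ = 10·3.3571 + 2·92.4608 = 218.4922

L=218.492 wrap1=192.35_deg wrap2=192.35_deg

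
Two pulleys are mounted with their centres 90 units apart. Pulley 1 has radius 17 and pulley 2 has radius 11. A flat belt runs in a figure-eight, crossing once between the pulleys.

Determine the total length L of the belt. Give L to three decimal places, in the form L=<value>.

L=276.748

crossed belt: β = asin((r1+r2)/C) = asin(28/90) = 18.1262°
wrap1 = wrap2 = π + 2β = 216.2524°
tangent length = C·cosβ = 85.5336
L = (r1+r2)·wrap + 2·C·cosβ = 28·3.7743 + 2·85.5336 = 276.7481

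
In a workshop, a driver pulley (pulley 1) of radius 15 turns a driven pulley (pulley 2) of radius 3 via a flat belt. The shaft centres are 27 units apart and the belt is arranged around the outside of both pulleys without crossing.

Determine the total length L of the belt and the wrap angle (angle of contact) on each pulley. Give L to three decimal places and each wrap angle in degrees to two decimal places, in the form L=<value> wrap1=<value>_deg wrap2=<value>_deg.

open belt: β = asin((r2−r1)/C) = asin(-12/27) = -26.3878°
wrap1 = π − 2β = 232.7756°
wrap2 = π + 2β = 127.2244°
tangent length = C·cosβ = 24.1868
L = r1·wrap1 + r2·wrap2 + 2·C·cosβ = 15·4.0627 + 3·2.2205 + 2·24.1868 = 115.9755

L=115.976 wrap1=232.78_deg wrap2=127.22_deg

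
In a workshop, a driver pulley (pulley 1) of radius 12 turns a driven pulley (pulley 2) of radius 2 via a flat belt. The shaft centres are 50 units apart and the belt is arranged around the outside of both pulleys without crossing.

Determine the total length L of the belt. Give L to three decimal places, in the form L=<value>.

L=145.989

open belt: β = asin((r2−r1)/C) = asin(-10/50) = -11.5370°
wrap1 = π − 2β = 203.0739°
wrap2 = π + 2β = 156.9261°
tangent length = C·cosβ = 48.9898
L = r1·wrap1 + r2·wrap2 + 2·C·cosβ = 12·3.5443 + 2·2.7389 + 2·48.9898 = 145.9890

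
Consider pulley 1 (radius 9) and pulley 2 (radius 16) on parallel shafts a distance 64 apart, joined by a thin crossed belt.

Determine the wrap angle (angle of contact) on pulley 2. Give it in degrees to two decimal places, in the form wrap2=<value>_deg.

wrap2=225.99_deg

crossed belt: β = asin((r1+r2)/C) = asin(25/64) = 22.9934°
wrap1 = wrap2 = π + 2β = 225.9868°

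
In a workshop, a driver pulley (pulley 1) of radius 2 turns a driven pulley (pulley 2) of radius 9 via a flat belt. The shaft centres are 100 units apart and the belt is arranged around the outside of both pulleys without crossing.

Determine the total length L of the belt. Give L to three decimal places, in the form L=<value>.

open belt: β = asin((r2−r1)/C) = asin(7/100) = 4.0140°
wrap1 = π − 2β = 171.9720°
wrap2 = π + 2β = 188.0280°
tangent length = C·cosβ = 99.7547
L = r1·wrap1 + r2·wrap2 + 2·C·cosβ = 2·3.0015 + 9·3.2817 + 2·99.7547 = 235.0477

L=235.048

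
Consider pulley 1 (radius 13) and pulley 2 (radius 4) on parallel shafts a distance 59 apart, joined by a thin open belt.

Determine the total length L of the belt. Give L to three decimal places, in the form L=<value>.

L=172.783

open belt: β = asin((r2−r1)/C) = asin(-9/59) = -8.7743°
wrap1 = π − 2β = 197.5486°
wrap2 = π + 2β = 162.4514°
tangent length = C·cosβ = 58.3095
L = r1·wrap1 + r2·wrap2 + 2·C·cosβ = 13·3.4479 + 4·2.8353 + 2·58.3095 = 172.7826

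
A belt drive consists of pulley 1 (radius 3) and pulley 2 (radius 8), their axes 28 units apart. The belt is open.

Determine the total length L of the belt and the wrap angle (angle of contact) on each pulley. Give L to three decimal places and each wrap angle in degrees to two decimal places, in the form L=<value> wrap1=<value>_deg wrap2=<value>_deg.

L=91.453 wrap1=159.43_deg wrap2=200.57_deg

open belt: β = asin((r2−r1)/C) = asin(5/28) = 10.2866°
wrap1 = π − 2β = 159.4269°
wrap2 = π + 2β = 200.5731°
tangent length = C·cosβ = 27.5500
L = r1·wrap1 + r2·wrap2 + 2·C·cosβ = 3·2.7825 + 8·3.5007 + 2·27.5500 = 91.4528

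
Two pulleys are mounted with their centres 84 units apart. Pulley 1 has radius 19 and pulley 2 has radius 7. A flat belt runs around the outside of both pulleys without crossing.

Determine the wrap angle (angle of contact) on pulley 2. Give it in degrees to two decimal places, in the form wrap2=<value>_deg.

wrap2=163.57_deg

open belt: β = asin((r2−r1)/C) = asin(-12/84) = -8.2132°
wrap1 = π − 2β = 196.4264°
wrap2 = π + 2β = 163.5736°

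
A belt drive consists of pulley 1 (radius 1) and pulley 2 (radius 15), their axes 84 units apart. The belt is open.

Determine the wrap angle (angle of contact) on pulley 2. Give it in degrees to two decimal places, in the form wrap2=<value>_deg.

open belt: β = asin((r2−r1)/C) = asin(14/84) = 9.5941°
wrap1 = π − 2β = 160.8119°
wrap2 = π + 2β = 199.1881°

wrap2=199.19_deg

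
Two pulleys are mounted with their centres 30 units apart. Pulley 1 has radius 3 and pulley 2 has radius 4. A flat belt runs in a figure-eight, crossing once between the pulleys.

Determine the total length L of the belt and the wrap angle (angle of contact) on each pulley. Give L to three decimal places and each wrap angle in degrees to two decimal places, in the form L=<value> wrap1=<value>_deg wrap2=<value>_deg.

L=83.632 wrap1=206.99_deg wrap2=206.99_deg

crossed belt: β = asin((r1+r2)/C) = asin(7/30) = 13.4934°
wrap1 = wrap2 = π + 2β = 206.9868°
tangent length = C·cosβ = 29.1719
L = (r1+r2)·wrap + 2·C·cosβ = 7·3.6126 + 2·29.1719 = 83.6320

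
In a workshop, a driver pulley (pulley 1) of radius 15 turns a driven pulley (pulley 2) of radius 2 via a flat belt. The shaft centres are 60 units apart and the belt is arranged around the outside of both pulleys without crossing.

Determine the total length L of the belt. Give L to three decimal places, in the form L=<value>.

open belt: β = asin((r2−r1)/C) = asin(-13/60) = -12.5133°
wrap1 = π − 2β = 205.0267°
wrap2 = π + 2β = 154.9733°
tangent length = C·cosβ = 58.5747
L = r1·wrap1 + r2·wrap2 + 2·C·cosβ = 15·3.5784 + 2·2.7048 + 2·58.5747 = 176.2349

L=176.235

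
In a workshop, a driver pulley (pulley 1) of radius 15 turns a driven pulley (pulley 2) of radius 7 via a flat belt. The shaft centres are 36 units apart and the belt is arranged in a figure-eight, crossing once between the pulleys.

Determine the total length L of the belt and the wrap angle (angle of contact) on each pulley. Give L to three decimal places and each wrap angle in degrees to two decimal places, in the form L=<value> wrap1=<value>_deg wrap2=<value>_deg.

crossed belt: β = asin((r1+r2)/C) = asin(22/36) = 37.6699°
wrap1 = wrap2 = π + 2β = 255.3398°
tangent length = C·cosβ = 28.4956
L = (r1+r2)·wrap + 2·C·cosβ = 22·4.4565 + 2·28.4956 = 155.0347

L=155.035 wrap1=255.34_deg wrap2=255.34_deg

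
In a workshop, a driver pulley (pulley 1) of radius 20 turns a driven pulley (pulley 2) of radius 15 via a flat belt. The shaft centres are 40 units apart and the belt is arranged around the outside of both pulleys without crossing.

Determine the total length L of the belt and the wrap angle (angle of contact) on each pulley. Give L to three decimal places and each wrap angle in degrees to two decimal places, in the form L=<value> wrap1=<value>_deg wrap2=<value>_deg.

open belt: β = asin((r2−r1)/C) = asin(-5/40) = -7.1808°
wrap1 = π − 2β = 194.3615°
wrap2 = π + 2β = 165.6385°
tangent length = C·cosβ = 39.6863
L = r1·wrap1 + r2·wrap2 + 2·C·cosβ = 20·3.3922 + 15·2.8909 + 2·39.6863 = 190.5816

L=190.582 wrap1=194.36_deg wrap2=165.64_deg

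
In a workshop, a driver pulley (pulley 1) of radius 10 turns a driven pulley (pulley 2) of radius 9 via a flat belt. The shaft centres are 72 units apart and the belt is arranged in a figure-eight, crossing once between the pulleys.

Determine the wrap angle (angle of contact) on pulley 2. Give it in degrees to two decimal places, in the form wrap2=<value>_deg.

crossed belt: β = asin((r1+r2)/C) = asin(19/72) = 15.3009°
wrap1 = wrap2 = π + 2β = 210.6019°

wrap2=210.60_deg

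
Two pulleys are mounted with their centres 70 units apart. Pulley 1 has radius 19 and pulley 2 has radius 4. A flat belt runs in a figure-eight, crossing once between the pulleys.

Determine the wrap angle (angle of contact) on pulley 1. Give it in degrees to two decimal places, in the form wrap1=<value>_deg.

crossed belt: β = asin((r1+r2)/C) = asin(23/70) = 19.1821°
wrap1 = wrap2 = π + 2β = 218.3642°

wrap1=218.36_deg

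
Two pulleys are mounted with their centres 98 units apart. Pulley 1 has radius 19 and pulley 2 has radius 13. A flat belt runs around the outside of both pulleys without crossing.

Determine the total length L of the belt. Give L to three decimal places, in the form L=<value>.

L=296.898

open belt: β = asin((r2−r1)/C) = asin(-6/98) = -3.5101°
wrap1 = π − 2β = 187.0202°
wrap2 = π + 2β = 172.9798°
tangent length = C·cosβ = 97.8162
L = r1·wrap1 + r2·wrap2 + 2·C·cosβ = 19·3.2641 + 13·3.0191 + 2·97.8162 = 296.8984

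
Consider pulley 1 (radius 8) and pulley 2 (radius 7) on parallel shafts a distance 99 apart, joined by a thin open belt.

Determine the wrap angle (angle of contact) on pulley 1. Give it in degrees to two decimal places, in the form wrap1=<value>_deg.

wrap1=181.16_deg

open belt: β = asin((r2−r1)/C) = asin(-1/99) = -0.5788°
wrap1 = π − 2β = 181.1575°
wrap2 = π + 2β = 178.8425°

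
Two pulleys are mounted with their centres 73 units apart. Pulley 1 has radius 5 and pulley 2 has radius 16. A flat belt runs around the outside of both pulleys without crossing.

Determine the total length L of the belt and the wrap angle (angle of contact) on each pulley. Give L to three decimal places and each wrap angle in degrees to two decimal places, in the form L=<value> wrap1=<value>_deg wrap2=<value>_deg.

L=213.634 wrap1=162.67_deg wrap2=197.33_deg

open belt: β = asin((r2−r1)/C) = asin(11/73) = 8.6666°
wrap1 = π − 2β = 162.6668°
wrap2 = π + 2β = 197.3332°
tangent length = C·cosβ = 72.1665
L = r1·wrap1 + r2·wrap2 + 2·C·cosβ = 5·2.8391 + 16·3.4441 + 2·72.1665 = 213.6341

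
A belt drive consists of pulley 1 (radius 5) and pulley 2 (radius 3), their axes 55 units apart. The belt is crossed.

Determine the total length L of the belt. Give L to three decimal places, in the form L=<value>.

crossed belt: β = asin((r1+r2)/C) = asin(8/55) = 8.3636°
wrap1 = wrap2 = π + 2β = 196.7272°
tangent length = C·cosβ = 54.4151
L = (r1+r2)·wrap + 2·C·cosβ = 8·3.4335 + 2·54.4151 = 136.2984

L=136.298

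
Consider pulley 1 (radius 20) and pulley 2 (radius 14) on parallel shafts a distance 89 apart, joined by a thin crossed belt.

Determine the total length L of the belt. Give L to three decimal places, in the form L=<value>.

L=297.968

crossed belt: β = asin((r1+r2)/C) = asin(34/89) = 22.4590°
wrap1 = wrap2 = π + 2β = 224.9180°
tangent length = C·cosβ = 82.2496
L = (r1+r2)·wrap + 2·C·cosβ = 34·3.9256 + 2·82.2496 = 297.9683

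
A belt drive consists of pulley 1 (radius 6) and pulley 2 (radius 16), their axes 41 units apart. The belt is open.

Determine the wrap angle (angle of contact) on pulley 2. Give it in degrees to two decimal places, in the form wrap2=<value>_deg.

open belt: β = asin((r2−r1)/C) = asin(10/41) = 14.1170°
wrap1 = π − 2β = 151.7660°
wrap2 = π + 2β = 208.2340°

wrap2=208.23_deg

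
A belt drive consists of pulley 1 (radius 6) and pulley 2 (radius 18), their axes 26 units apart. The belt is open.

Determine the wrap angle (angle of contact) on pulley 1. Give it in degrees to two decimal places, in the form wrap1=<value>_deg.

open belt: β = asin((r2−r1)/C) = asin(12/26) = 27.4864°
wrap1 = π − 2β = 125.0271°
wrap2 = π + 2β = 234.9729°

wrap1=125.03_deg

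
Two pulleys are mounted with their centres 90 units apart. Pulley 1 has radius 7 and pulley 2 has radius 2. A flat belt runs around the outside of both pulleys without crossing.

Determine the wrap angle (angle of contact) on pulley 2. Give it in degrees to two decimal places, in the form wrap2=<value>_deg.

wrap2=173.63_deg

open belt: β = asin((r2−r1)/C) = asin(-5/90) = -3.1847°
wrap1 = π − 2β = 186.3695°
wrap2 = π + 2β = 173.6305°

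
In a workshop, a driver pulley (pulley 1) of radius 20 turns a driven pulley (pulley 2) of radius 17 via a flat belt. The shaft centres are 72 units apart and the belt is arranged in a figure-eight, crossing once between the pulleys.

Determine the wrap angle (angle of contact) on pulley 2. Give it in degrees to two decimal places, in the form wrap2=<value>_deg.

wrap2=241.85_deg

crossed belt: β = asin((r1+r2)/C) = asin(37/72) = 30.9232°
wrap1 = wrap2 = π + 2β = 241.8464°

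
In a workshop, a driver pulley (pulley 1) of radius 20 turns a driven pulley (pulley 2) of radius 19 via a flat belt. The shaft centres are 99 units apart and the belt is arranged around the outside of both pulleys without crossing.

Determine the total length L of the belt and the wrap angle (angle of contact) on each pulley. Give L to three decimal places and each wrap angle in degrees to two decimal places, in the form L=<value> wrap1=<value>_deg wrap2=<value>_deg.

L=320.532 wrap1=181.16_deg wrap2=178.84_deg

open belt: β = asin((r2−r1)/C) = asin(-1/99) = -0.5788°
wrap1 = π − 2β = 181.1575°
wrap2 = π + 2β = 178.8425°
tangent length = C·cosβ = 98.9949
L = r1·wrap1 + r2·wrap2 + 2·C·cosβ = 20·3.1618 + 19·3.1214 + 2·98.9949 = 320.5322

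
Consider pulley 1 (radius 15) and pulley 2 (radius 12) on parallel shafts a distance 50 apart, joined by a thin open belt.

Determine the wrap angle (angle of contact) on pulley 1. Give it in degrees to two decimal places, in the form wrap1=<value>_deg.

wrap1=186.88_deg

open belt: β = asin((r2−r1)/C) = asin(-3/50) = -3.4398°
wrap1 = π − 2β = 186.8796°
wrap2 = π + 2β = 173.1204°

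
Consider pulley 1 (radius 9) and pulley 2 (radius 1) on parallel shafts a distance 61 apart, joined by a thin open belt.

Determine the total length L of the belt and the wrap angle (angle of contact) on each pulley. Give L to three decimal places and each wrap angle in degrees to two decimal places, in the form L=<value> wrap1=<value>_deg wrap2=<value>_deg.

open belt: β = asin((r2−r1)/C) = asin(-8/61) = -7.5359°
wrap1 = π − 2β = 195.0718°
wrap2 = π + 2β = 164.9282°
tangent length = C·cosβ = 60.4731
L = r1·wrap1 + r2·wrap2 + 2·C·cosβ = 9·3.4046 + 1·2.8785 + 2·60.4731 = 154.4666

L=154.467 wrap1=195.07_deg wrap2=164.93_deg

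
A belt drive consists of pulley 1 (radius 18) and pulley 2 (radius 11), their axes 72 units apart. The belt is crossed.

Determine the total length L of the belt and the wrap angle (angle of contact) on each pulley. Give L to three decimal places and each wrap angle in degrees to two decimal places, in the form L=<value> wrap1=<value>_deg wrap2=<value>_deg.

L=246.953 wrap1=227.50_deg wrap2=227.50_deg

crossed belt: β = asin((r1+r2)/C) = asin(29/72) = 23.7519°
wrap1 = wrap2 = π + 2β = 227.5039°
tangent length = C·cosβ = 65.9014
L = (r1+r2)·wrap + 2·C·cosβ = 29·3.9707 + 2·65.9014 = 246.9530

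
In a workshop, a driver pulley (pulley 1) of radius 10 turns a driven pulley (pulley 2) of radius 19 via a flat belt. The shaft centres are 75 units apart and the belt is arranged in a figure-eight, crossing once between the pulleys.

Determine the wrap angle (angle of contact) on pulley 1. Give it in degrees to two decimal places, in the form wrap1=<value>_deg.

wrap1=225.49_deg

crossed belt: β = asin((r1+r2)/C) = asin(29/75) = 22.7472°
wrap1 = wrap2 = π + 2β = 225.4945°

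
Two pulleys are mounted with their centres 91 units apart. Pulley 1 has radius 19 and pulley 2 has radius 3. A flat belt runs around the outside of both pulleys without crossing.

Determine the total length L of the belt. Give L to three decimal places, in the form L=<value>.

L=253.936

open belt: β = asin((r2−r1)/C) = asin(-16/91) = -10.1266°
wrap1 = π − 2β = 200.2532°
wrap2 = π + 2β = 159.7468°
tangent length = C·cosβ = 89.5824
L = r1·wrap1 + r2·wrap2 + 2·C·cosβ = 19·3.4951 + 3·2.7881 + 2·89.5824 = 253.9355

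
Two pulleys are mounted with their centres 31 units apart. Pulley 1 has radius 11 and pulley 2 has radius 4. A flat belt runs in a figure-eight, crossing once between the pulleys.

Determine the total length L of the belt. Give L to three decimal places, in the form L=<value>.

crossed belt: β = asin((r1+r2)/C) = asin(15/31) = 28.9385°
wrap1 = wrap2 = π + 2β = 237.8771°
tangent length = C·cosβ = 27.1293
L = (r1+r2)·wrap + 2·C·cosβ = 15·4.1517 + 2·27.1293 = 116.5347

L=116.535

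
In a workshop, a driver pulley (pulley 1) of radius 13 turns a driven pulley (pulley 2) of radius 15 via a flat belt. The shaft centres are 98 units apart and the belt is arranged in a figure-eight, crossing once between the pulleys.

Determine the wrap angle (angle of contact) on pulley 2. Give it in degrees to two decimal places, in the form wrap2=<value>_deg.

wrap2=213.20_deg

crossed belt: β = asin((r1+r2)/C) = asin(28/98) = 16.6015°
wrap1 = wrap2 = π + 2β = 213.2031°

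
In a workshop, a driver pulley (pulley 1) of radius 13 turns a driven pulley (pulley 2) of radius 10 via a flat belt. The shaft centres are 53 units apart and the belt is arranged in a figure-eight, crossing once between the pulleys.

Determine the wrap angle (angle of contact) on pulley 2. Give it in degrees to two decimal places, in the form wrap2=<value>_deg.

crossed belt: β = asin((r1+r2)/C) = asin(23/53) = 25.7193°
wrap1 = wrap2 = π + 2β = 231.4386°

wrap2=231.44_deg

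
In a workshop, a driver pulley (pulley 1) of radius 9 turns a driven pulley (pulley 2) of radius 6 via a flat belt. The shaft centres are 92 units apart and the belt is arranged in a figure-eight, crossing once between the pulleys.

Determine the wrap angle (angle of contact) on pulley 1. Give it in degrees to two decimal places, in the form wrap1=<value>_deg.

crossed belt: β = asin((r1+r2)/C) = asin(15/92) = 9.3836°
wrap1 = wrap2 = π + 2β = 198.7672°

wrap1=198.77_deg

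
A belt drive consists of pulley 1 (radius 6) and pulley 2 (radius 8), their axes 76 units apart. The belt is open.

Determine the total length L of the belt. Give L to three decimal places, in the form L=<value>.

open belt: β = asin((r2−r1)/C) = asin(2/76) = 1.5080°
wrap1 = π − 2β = 176.9841°
wrap2 = π + 2β = 183.0159°
tangent length = C·cosβ = 75.9737
L = r1·wrap1 + r2·wrap2 + 2·C·cosβ = 6·3.0890 + 8·3.1942 + 2·75.9737 = 196.0349

L=196.035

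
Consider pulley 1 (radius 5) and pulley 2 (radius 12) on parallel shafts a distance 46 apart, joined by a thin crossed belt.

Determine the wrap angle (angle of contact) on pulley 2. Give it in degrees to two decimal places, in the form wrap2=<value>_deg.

wrap2=223.38_deg

crossed belt: β = asin((r1+r2)/C) = asin(17/46) = 21.6888°
wrap1 = wrap2 = π + 2β = 223.3776°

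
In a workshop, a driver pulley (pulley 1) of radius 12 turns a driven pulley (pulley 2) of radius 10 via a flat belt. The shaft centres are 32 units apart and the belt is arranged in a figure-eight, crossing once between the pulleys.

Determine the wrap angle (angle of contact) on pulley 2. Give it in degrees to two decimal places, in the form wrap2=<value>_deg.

wrap2=266.87_deg

crossed belt: β = asin((r1+r2)/C) = asin(22/32) = 43.4325°
wrap1 = wrap2 = π + 2β = 266.8651°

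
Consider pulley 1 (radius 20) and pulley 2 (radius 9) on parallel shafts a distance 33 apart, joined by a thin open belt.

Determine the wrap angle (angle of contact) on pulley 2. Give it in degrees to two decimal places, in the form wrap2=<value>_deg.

wrap2=141.06_deg

open belt: β = asin((r2−r1)/C) = asin(-11/33) = -19.4712°
wrap1 = π − 2β = 218.9424°
wrap2 = π + 2β = 141.0576°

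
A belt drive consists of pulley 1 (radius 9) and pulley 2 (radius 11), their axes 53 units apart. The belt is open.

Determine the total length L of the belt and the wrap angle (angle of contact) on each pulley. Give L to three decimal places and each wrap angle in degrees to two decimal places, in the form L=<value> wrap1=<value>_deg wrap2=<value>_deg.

L=168.907 wrap1=175.67_deg wrap2=184.33_deg

open belt: β = asin((r2−r1)/C) = asin(2/53) = 2.1626°
wrap1 = π − 2β = 175.6748°
wrap2 = π + 2β = 184.3252°
tangent length = C·cosβ = 52.9623
L = r1·wrap1 + r2·wrap2 + 2·C·cosβ = 9·3.0661 + 11·3.2171 + 2·52.9623 = 168.9073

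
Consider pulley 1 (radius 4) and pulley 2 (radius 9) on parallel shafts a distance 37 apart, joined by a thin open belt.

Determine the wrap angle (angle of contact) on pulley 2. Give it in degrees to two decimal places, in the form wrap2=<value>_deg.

open belt: β = asin((r2−r1)/C) = asin(5/37) = 7.7664°
wrap1 = π − 2β = 164.4671°
wrap2 = π + 2β = 195.5329°

wrap2=195.53_deg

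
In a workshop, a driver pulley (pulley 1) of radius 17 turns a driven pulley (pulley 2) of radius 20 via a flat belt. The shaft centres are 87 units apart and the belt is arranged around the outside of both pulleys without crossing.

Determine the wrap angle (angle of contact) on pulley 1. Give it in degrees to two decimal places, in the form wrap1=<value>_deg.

wrap1=176.05_deg

open belt: β = asin((r2−r1)/C) = asin(3/87) = 1.9761°
wrap1 = π − 2β = 176.0478°
wrap2 = π + 2β = 183.9522°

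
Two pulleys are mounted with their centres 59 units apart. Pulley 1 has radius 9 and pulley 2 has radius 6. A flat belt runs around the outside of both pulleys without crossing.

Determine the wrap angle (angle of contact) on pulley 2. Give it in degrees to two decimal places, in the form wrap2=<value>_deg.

wrap2=174.17_deg

open belt: β = asin((r2−r1)/C) = asin(-3/59) = -2.9146°
wrap1 = π − 2β = 185.8292°
wrap2 = π + 2β = 174.1708°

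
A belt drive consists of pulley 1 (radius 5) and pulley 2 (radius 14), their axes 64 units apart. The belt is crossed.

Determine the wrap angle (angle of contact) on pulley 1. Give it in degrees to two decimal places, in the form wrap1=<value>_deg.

wrap1=214.54_deg

crossed belt: β = asin((r1+r2)/C) = asin(19/64) = 17.2700°
wrap1 = wrap2 = π + 2β = 214.5400°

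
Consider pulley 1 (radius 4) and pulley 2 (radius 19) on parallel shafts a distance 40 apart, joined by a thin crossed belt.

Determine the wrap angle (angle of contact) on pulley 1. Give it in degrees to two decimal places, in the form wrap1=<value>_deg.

crossed belt: β = asin((r1+r2)/C) = asin(23/40) = 35.0996°
wrap1 = wrap2 = π + 2β = 250.1993°

wrap1=250.20_deg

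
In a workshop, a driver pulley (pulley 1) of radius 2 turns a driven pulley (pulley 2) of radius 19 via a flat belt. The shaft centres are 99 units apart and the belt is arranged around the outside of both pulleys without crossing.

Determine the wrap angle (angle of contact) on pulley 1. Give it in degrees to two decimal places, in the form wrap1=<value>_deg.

open belt: β = asin((r2−r1)/C) = asin(17/99) = 9.8877°
wrap1 = π − 2β = 160.2247°
wrap2 = π + 2β = 199.7753°

wrap1=160.22_deg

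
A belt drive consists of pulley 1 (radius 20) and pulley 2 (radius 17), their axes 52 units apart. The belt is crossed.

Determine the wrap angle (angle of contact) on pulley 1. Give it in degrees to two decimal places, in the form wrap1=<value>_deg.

crossed belt: β = asin((r1+r2)/C) = asin(37/52) = 45.3602°
wrap1 = wrap2 = π + 2β = 270.7205°

wrap1=270.72_deg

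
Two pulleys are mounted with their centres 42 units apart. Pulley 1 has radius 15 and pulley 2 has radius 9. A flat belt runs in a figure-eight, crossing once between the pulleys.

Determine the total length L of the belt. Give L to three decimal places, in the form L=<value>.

L=173.529

crossed belt: β = asin((r1+r2)/C) = asin(24/42) = 34.8499°
wrap1 = wrap2 = π + 2β = 249.6998°
tangent length = C·cosβ = 34.4674
L = (r1+r2)·wrap + 2·C·cosβ = 24·4.3581 + 2·34.4674 = 173.5288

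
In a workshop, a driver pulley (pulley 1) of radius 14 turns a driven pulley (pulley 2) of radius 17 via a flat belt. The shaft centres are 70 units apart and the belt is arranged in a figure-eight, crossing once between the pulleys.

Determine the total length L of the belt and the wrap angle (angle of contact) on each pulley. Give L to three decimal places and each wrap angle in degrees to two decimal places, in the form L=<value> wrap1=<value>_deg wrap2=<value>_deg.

crossed belt: β = asin((r1+r2)/C) = asin(31/70) = 26.2863°
wrap1 = wrap2 = π + 2β = 232.5726°
tangent length = C·cosβ = 62.7615
L = (r1+r2)·wrap + 2·C·cosβ = 31·4.0592 + 2·62.7615 = 251.3568

L=251.357 wrap1=232.57_deg wrap2=232.57_deg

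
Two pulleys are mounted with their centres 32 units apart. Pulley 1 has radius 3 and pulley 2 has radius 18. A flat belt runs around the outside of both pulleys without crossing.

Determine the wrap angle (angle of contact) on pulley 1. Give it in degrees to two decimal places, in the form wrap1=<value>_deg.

open belt: β = asin((r2−r1)/C) = asin(15/32) = 27.9532°
wrap1 = π − 2β = 124.0936°
wrap2 = π + 2β = 235.9064°

wrap1=124.09_deg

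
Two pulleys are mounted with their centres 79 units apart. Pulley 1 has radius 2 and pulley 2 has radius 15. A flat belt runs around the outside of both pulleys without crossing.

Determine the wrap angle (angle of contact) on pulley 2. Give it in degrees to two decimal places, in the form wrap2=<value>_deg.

open belt: β = asin((r2−r1)/C) = asin(13/79) = 9.4715°
wrap1 = π − 2β = 161.0570°
wrap2 = π + 2β = 198.9430°

wrap2=198.94_deg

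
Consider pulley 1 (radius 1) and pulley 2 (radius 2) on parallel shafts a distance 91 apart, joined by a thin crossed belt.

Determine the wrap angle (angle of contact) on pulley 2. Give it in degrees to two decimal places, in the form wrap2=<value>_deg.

wrap2=183.78_deg

crossed belt: β = asin((r1+r2)/C) = asin(3/91) = 1.8892°
wrap1 = wrap2 = π + 2β = 183.7784°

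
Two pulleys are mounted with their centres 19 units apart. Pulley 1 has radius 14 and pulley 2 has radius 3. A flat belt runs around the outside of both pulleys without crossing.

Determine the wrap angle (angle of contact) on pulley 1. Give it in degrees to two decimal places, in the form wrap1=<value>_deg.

open belt: β = asin((r2−r1)/C) = asin(-11/19) = -35.3765°
wrap1 = π − 2β = 250.7531°
wrap2 = π + 2β = 109.2469°

wrap1=250.75_deg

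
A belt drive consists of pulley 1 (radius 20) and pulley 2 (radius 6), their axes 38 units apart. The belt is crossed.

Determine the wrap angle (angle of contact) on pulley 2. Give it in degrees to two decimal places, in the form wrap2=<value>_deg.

crossed belt: β = asin((r1+r2)/C) = asin(26/38) = 43.1736°
wrap1 = wrap2 = π + 2β = 266.3471°

wrap2=266.35_deg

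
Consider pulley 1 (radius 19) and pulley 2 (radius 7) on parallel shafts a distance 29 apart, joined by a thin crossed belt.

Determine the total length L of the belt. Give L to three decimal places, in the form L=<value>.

L=165.192

crossed belt: β = asin((r1+r2)/C) = asin(26/29) = 63.7084°
wrap1 = wrap2 = π + 2β = 307.4169°
tangent length = C·cosβ = 12.8452
L = (r1+r2)·wrap + 2·C·cosβ = 26·5.3654 + 2·12.8452 = 165.1918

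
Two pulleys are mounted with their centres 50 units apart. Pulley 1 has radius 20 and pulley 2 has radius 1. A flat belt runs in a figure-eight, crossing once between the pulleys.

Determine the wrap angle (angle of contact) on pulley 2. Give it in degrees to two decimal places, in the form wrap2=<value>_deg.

wrap2=229.67_deg

crossed belt: β = asin((r1+r2)/C) = asin(21/50) = 24.8346°
wrap1 = wrap2 = π + 2β = 229.6692°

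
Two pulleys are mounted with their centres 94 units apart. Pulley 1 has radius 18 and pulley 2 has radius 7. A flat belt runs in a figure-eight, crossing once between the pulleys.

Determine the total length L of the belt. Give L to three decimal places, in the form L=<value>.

L=273.229

crossed belt: β = asin((r1+r2)/C) = asin(25/94) = 15.4239°
wrap1 = wrap2 = π + 2β = 210.8477°
tangent length = C·cosβ = 90.6146
L = (r1+r2)·wrap + 2·C·cosβ = 25·3.6800 + 2·90.6146 = 273.2288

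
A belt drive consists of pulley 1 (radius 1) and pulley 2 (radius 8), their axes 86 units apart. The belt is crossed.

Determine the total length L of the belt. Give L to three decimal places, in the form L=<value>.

L=201.217

crossed belt: β = asin((r1+r2)/C) = asin(9/86) = 6.0071°
wrap1 = wrap2 = π + 2β = 192.0141°
tangent length = C·cosβ = 85.5278
L = (r1+r2)·wrap + 2·C·cosβ = 9·3.3513 + 2·85.5278 = 201.2171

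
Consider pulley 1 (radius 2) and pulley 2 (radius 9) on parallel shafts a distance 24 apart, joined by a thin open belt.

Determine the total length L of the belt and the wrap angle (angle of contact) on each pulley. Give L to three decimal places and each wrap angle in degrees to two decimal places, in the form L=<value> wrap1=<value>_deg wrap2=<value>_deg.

L=84.614 wrap1=146.08_deg wrap2=213.92_deg

open belt: β = asin((r2−r1)/C) = asin(7/24) = 16.9578°
wrap1 = π − 2β = 146.0845°
wrap2 = π + 2β = 213.9155°
tangent length = C·cosβ = 22.9565
L = r1·wrap1 + r2·wrap2 + 2·C·cosβ = 2·2.5497 + 9·3.7335 + 2·22.9565 = 84.6140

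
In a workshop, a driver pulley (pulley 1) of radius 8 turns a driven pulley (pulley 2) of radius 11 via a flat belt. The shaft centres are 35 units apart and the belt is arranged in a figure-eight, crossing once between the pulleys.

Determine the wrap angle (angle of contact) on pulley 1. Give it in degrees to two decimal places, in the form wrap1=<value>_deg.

wrap1=245.76_deg

crossed belt: β = asin((r1+r2)/C) = asin(19/35) = 32.8783°
wrap1 = wrap2 = π + 2β = 245.7567°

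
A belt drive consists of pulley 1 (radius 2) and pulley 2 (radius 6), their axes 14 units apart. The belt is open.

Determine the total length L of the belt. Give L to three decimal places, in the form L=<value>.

open belt: β = asin((r2−r1)/C) = asin(4/14) = 16.6015°
wrap1 = π − 2β = 146.7969°
wrap2 = π + 2β = 213.2031°
tangent length = C·cosβ = 13.4164
L = r1·wrap1 + r2·wrap2 + 2·C·cosβ = 2·2.5621 + 6·3.7211 + 2·13.4164 = 54.2836

L=54.284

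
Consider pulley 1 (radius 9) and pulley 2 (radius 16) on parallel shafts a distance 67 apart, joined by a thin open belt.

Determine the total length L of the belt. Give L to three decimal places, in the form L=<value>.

L=213.272

open belt: β = asin((r2−r1)/C) = asin(7/67) = 5.9971°
wrap1 = π − 2β = 168.0059°
wrap2 = π + 2β = 191.9941°
tangent length = C·cosβ = 66.6333
L = r1·wrap1 + r2·wrap2 + 2·C·cosβ = 9·2.9323 + 16·3.3509 + 2·66.6333 = 213.2718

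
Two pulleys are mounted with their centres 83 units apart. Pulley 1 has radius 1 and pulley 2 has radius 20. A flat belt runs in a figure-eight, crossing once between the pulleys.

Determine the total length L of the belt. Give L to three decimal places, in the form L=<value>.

L=237.316

crossed belt: β = asin((r1+r2)/C) = asin(21/83) = 14.6558°
wrap1 = wrap2 = π + 2β = 209.3116°
tangent length = C·cosβ = 80.2994
L = (r1+r2)·wrap + 2·C·cosβ = 21·3.6532 + 2·80.2994 = 237.3156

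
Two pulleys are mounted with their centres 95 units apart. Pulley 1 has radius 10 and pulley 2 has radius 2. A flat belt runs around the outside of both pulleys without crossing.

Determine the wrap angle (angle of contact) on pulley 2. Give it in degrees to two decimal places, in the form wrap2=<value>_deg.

wrap2=170.34_deg

open belt: β = asin((r2−r1)/C) = asin(-8/95) = -4.8306°
wrap1 = π − 2β = 189.6613°
wrap2 = π + 2β = 170.3387°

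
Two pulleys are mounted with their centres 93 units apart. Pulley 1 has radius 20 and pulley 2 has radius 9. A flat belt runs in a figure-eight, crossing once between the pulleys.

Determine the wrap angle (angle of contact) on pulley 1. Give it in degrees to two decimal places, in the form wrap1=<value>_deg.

crossed belt: β = asin((r1+r2)/C) = asin(29/93) = 18.1694°
wrap1 = wrap2 = π + 2β = 216.3389°

wrap1=216.34_deg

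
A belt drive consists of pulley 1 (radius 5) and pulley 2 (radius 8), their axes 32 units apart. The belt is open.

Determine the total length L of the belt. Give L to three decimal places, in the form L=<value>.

L=105.122

open belt: β = asin((r2−r1)/C) = asin(3/32) = 5.3794°
wrap1 = π − 2β = 169.2412°
wrap2 = π + 2β = 190.7588°
tangent length = C·cosβ = 31.8591
L = r1·wrap1 + r2·wrap2 + 2·C·cosβ = 5·2.9538 + 8·3.3294 + 2·31.8591 = 105.1222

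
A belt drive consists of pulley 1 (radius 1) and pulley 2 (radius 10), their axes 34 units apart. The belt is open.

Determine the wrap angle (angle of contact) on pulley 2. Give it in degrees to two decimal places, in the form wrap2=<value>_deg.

wrap2=210.70_deg

open belt: β = asin((r2−r1)/C) = asin(9/34) = 15.3495°
wrap1 = π − 2β = 149.3010°
wrap2 = π + 2β = 210.6990°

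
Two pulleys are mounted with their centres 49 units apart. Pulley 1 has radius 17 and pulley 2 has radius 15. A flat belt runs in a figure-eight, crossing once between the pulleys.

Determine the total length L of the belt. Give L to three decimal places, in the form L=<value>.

crossed belt: β = asin((r1+r2)/C) = asin(32/49) = 40.7728°
wrap1 = wrap2 = π + 2β = 261.5456°
tangent length = C·cosβ = 37.1080
L = (r1+r2)·wrap + 2·C·cosβ = 32·4.5648 + 2·37.1080 = 220.2905

L=220.291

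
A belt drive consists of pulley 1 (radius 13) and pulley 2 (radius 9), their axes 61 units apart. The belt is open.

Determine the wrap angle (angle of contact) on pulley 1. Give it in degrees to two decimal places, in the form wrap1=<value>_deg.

open belt: β = asin((r2−r1)/C) = asin(-4/61) = -3.7598°
wrap1 = π − 2β = 187.5196°
wrap2 = π + 2β = 172.4804°

wrap1=187.52_deg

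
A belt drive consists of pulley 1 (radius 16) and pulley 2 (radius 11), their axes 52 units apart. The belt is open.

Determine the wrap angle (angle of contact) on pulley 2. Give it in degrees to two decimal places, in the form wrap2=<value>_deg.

wrap2=168.96_deg

open belt: β = asin((r2−r1)/C) = asin(-5/52) = -5.5177°
wrap1 = π − 2β = 191.0355°
wrap2 = π + 2β = 168.9645°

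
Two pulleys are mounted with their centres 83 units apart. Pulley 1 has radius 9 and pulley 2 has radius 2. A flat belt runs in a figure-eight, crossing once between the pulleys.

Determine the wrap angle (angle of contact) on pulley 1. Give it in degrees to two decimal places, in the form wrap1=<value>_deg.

wrap1=195.23_deg

crossed belt: β = asin((r1+r2)/C) = asin(11/83) = 7.6158°
wrap1 = wrap2 = π + 2β = 195.2316°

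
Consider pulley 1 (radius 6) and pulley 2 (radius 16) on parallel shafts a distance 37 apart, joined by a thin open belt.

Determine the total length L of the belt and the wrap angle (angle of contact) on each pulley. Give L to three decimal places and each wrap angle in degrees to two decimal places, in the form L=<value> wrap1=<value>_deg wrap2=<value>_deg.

open belt: β = asin((r2−r1)/C) = asin(10/37) = 15.6804°
wrap1 = π − 2β = 148.6393°
wrap2 = π + 2β = 211.3607°
tangent length = C·cosβ = 35.6230
L = r1·wrap1 + r2·wrap2 + 2·C·cosβ = 6·2.5942 + 16·3.6889 + 2·35.6230 = 145.8346

L=145.835 wrap1=148.64_deg wrap2=211.36_deg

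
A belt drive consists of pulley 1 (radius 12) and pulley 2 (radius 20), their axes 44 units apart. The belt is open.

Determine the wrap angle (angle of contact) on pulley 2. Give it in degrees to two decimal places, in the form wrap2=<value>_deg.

open belt: β = asin((r2−r1)/C) = asin(8/44) = 10.4757°
wrap1 = π − 2β = 159.0486°
wrap2 = π + 2β = 200.9514°

wrap2=200.95_deg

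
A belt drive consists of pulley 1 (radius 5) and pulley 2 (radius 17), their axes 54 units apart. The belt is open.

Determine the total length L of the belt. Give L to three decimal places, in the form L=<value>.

open belt: β = asin((r2−r1)/C) = asin(12/54) = 12.8396°
wrap1 = π − 2β = 154.3208°
wrap2 = π + 2β = 205.6792°
tangent length = C·cosβ = 52.6498
L = r1·wrap1 + r2·wrap2 + 2·C·cosβ = 5·2.6934 + 17·3.5898 + 2·52.6498 = 179.7928

L=179.793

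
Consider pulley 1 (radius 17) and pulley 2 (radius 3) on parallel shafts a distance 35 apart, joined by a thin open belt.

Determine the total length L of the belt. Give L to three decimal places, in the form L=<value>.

open belt: β = asin((r2−r1)/C) = asin(-14/35) = -23.5782°
wrap1 = π − 2β = 227.1564°
wrap2 = π + 2β = 132.8436°
tangent length = C·cosβ = 32.0780
L = r1·wrap1 + r2·wrap2 + 2·C·cosβ = 17·3.9646 + 3·2.3186 + 2·32.0780 = 138.5104

L=138.510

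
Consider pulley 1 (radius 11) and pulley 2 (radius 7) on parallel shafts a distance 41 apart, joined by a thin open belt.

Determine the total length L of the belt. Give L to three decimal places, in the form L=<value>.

L=138.939

open belt: β = asin((r2−r1)/C) = asin(-4/41) = -5.5987°
wrap1 = π − 2β = 191.1975°
wrap2 = π + 2β = 168.8025°
tangent length = C·cosβ = 40.8044
L = r1·wrap1 + r2·wrap2 + 2·C·cosβ = 11·3.3370 + 7·2.9462 + 2·40.8044 = 138.9392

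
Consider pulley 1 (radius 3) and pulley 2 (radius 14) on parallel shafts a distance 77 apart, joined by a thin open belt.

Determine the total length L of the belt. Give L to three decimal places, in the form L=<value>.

open belt: β = asin((r2−r1)/C) = asin(11/77) = 8.2132°
wrap1 = π − 2β = 163.5736°
wrap2 = π + 2β = 196.4264°
tangent length = C·cosβ = 76.2102
L = r1·wrap1 + r2·wrap2 + 2·C·cosβ = 3·2.8549 + 14·3.4283 + 2·76.2102 = 208.9812

L=208.981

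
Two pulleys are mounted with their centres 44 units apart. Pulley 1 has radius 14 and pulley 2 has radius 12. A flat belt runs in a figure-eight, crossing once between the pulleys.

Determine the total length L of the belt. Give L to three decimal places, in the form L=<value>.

L=185.548

crossed belt: β = asin((r1+r2)/C) = asin(26/44) = 36.2215°
wrap1 = wrap2 = π + 2β = 252.4431°
tangent length = C·cosβ = 35.4965
L = (r1+r2)·wrap + 2·C·cosβ = 26·4.4060 + 2·35.4965 = 185.5480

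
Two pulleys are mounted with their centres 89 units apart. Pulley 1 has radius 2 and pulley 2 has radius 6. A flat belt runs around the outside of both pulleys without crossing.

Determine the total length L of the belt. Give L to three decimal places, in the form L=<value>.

L=203.313

open belt: β = asin((r2−r1)/C) = asin(4/89) = 2.5760°
wrap1 = π − 2β = 174.8481°
wrap2 = π + 2β = 185.1519°
tangent length = C·cosβ = 88.9101
L = r1·wrap1 + r2·wrap2 + 2·C·cosβ = 2·3.0517 + 6·3.2315 + 2·88.9101 = 203.3125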